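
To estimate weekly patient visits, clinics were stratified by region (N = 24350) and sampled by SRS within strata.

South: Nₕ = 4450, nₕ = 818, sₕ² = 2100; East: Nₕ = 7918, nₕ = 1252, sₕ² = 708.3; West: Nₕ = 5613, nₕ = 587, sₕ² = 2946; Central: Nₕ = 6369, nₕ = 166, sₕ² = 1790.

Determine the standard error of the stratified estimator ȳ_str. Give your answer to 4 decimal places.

1.0381

Var(ȳ_str) = Σₕ Wₕ²(1 − fₕ)sₕ²/nₕ with Wₕ = Nₕ/N, N = 24350.
South: Wₕ = 0.18275154; term = 0.18275154²·(1 − 0.18382022)·2100/818 = 0.069979996.
East: Wₕ = 0.32517454; term = 0.32517454²·(1 − 0.15812074)·708.3/1252 = 0.050361167.
West: Wₕ = 0.23051335; term = 0.23051335²·(1 − 0.10457866)·2946/587 = 0.23878896.
Central: Wₕ = 0.26156057; term = 0.26156057²·(1 − 0.02606375)·1790/166 = 0.71848886.
Sum = 1.077619.
SE = √(1.077619) = 1.0381.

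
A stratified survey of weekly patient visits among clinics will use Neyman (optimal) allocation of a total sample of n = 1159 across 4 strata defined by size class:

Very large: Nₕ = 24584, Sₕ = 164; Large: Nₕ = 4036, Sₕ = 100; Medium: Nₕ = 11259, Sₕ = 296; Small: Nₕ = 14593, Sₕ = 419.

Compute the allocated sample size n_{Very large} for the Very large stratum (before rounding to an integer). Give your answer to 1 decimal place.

336.6

Neyman allocation: nₕ = n·NₕSₕ / Σⱼ NⱼSⱼ.
Σ NⱼSⱼ = 24584·164 + 4036·100 + 11259·296 + 14593·419 = 1.3882507 × 10^7.
n_{Very large} = 1159·24584·164 / (1.3882507 × 10^7) = 336.6.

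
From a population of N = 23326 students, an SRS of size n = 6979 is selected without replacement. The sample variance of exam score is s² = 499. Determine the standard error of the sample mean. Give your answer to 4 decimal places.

0.2238

Under SRS without replacement, Var(ȳ) = (1 − f)·s²/n with f = n/N = 6979/23326 = 0.29919403.
Var(ȳ) = (1 − 0.29919403)·499/6979 = 0.70080597·0.071500215 = 0.050107777.
SE(ȳ) = √(0.050107777) = 0.2238.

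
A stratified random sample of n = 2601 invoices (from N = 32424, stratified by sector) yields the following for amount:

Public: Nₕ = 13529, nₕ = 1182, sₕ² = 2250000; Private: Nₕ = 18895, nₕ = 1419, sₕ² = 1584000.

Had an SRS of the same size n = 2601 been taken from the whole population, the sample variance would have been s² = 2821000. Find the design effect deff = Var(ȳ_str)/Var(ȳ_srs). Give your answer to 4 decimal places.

Var(ȳ_str) = Σ Wₕ²(1−fₕ)sₕ²/nₕ with Wₕ = Nₕ/32424:
  Public: (13529/32424)²·(1−1182/13529)·2250000/1182 = 302.45377
  Private: (18895/32424)²·(1−1419/18895)·1584000/1419 = 350.61342
  → Var(ȳ_str) = 653.06719.
Var(ȳ_srs) = (1 − 2601/32424)·2821000/2601 = 997.5794.
deff = 653.06719 / 997.5794 = 0.6547.

0.6547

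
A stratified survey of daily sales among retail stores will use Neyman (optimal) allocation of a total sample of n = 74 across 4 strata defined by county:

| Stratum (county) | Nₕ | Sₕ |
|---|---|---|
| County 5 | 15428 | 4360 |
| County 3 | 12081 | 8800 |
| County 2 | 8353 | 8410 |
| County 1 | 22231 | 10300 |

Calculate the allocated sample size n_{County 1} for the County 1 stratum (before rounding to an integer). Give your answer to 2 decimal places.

Neyman allocation: nₕ = n·NₕSₕ / Σⱼ NⱼSⱼ.
Σ NⱼSⱼ = 15428·4360 + 12081·8800 + 8353·8410 + 22231·10300 = 4.7280691 × 10^8.
n_{County 1} = 74·22231·10300 / (4.7280691 × 10^8) = 35.84.

35.84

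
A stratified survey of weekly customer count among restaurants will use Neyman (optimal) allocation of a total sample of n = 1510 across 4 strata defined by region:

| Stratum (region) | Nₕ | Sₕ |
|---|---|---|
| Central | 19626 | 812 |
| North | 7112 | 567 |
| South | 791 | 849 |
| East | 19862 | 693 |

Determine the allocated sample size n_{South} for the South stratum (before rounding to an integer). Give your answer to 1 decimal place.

Neyman allocation: nₕ = n·NₕSₕ / Σⱼ NⱼSⱼ.
Σ NⱼSⱼ = 19626·812 + 7112·567 + 791·849 + 19862·693 = 3.4404741 × 10^7.
n_{South} = 1510·791·849 / (3.4404741 × 10^7) = 29.5.

29.5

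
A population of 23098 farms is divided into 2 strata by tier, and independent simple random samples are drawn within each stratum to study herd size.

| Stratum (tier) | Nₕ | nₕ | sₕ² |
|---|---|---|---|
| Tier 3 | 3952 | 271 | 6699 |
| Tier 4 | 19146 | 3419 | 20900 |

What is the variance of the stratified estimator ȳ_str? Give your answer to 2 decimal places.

4.12

Var(ȳ_str) = Σₕ Wₕ²(1 − fₕ)sₕ²/nₕ with Wₕ = Nₕ/N, N = 23098.
Tier 3: Wₕ = 0.17109706; term = 0.17109706²·(1 − 0.06857287)·6699/271 = 0.67402295.
Tier 4: Wₕ = 0.82890294; term = 0.82890294²·(1 − 0.17857516)·20900/3419 = 3.450026.
Sum = 4.124049.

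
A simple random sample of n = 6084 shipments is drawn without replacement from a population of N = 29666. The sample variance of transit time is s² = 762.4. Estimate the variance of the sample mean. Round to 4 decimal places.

0.0996

Under SRS without replacement, Var(ȳ) = (1 − f)·s²/n with f = n/N = 6084/29666 = 0.20508326.
Var(ȳ) = (1 − 0.20508326)·762.4/6084 = 0.79491674·0.12531229 = 0.099612841.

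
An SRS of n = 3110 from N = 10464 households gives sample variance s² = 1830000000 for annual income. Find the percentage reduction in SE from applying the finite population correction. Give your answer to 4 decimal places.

f = n/N = 3110/10464 = 0.29720948.
SE_no-fpc = √(s²/n) = 767.08829; SE_fpc = √((1−f)s²/n) = 643.07007.
Ratio = √(1−f) = 0.83832602. Reduction = 100·(1 − 0.83832602) = 16.1674%.

16.1674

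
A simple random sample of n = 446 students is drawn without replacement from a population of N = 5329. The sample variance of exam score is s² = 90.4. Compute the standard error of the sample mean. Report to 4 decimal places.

0.4310

Under SRS without replacement, Var(ȳ) = (1 − f)·s²/n with f = n/N = 446/5329 = 0.08369300.
Var(ȳ) = (1 − 0.08369300)·90.4/446 = 0.91630700·0.20269058 = 0.1857268.
SE(ȳ) = √(0.1857268) = 0.4310.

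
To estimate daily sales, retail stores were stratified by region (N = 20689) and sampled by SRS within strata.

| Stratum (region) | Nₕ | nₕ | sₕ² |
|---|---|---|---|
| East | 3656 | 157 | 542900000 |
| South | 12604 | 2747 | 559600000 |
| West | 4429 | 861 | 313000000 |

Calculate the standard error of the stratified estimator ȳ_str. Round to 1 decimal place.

Var(ȳ_str) = Σₕ Wₕ²(1 − fₕ)sₕ²/nₕ with Wₕ = Nₕ/N, N = 20689.
East: Wₕ = 0.17671226; term = 0.17671226²·(1 − 0.04294311)·542900000/157 = 103345.44.
South: Wₕ = 0.60921263; term = 0.60921263²·(1 − 0.21794668)·559600000/2747 = 59128.001.
West: Wₕ = 0.21407511; term = 0.21407511²·(1 − 0.19440054)·313000000/861 = 13421.242.
Sum = 175894.68.
SE = √(175894.68) = 419.4.

419.4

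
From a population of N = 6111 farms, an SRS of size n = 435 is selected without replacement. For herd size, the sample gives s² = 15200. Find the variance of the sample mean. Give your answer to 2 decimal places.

32.46

Under SRS without replacement, Var(ȳ) = (1 − f)·s²/n with f = n/N = 435/6111 = 0.07118311.
Var(ȳ) = (1 − 0.07118311)·15200/435 = 0.92881689·34.942529 = 32.455211.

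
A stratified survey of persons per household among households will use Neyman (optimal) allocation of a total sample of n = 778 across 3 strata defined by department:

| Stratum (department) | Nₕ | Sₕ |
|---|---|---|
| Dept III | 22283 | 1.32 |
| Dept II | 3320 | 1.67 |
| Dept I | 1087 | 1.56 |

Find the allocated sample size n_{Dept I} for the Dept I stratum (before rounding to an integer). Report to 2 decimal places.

35.99

Neyman allocation: nₕ = n·NₕSₕ / Σⱼ NⱼSⱼ.
Σ NⱼSⱼ = 22283·1.32 + 3320·1.67 + 1087·1.56 = 36653.68.
n_{Dept I} = 778·1087·1.56 / 36653.68 = 35.99.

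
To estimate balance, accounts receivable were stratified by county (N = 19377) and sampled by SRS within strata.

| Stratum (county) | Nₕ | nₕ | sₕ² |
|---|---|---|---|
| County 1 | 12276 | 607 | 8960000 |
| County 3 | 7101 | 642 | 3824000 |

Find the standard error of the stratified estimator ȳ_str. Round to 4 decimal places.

Var(ȳ_str) = Σₕ Wₕ²(1 − fₕ)sₕ²/nₕ with Wₕ = Nₕ/N, N = 19377.
County 1: Wₕ = 0.63353460; term = 0.63353460²·(1 − 0.04944607)·8960000/607 = 5631.6643.
County 3: Wₕ = 0.36646540; term = 0.36646540²·(1 − 0.09040980)·3824000/642 = 727.60316.
Sum = 6359.2675.
SE = √(6359.2675) = 79.7450.

79.7450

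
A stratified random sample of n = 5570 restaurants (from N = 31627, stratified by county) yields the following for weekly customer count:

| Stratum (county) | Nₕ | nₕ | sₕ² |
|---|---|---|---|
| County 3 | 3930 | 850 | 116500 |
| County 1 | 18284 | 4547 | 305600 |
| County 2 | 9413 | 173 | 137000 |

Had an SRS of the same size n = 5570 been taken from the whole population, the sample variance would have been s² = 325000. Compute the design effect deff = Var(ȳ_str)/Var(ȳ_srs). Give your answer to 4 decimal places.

1.8180

Var(ȳ_str) = Σ Wₕ²(1−fₕ)sₕ²/nₕ with Wₕ = Nₕ/31627:
  County 3: (3930/31627)²·(1−850/3930)·116500/850 = 1.6585718
  County 1: (18284/31627)²·(1−4547/18284)·305600/4547 = 16.876233
  County 2: (9413/31627)²·(1−173/9413)·137000/173 = 68.858649
  → Var(ȳ_str) = 87.393454.
Var(ȳ_srs) = (1 − 5570/31627)·325000/5570 = 48.072264.
deff = 87.393454 / 48.072264 = 1.8180.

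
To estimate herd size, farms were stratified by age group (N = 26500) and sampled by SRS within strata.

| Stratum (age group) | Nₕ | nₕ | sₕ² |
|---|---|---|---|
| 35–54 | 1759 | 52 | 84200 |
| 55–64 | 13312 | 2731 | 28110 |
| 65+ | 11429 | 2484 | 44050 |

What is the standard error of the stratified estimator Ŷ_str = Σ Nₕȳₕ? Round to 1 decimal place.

90136.9

Var(Ŷ_str) = Σₕ Nₕ²(1 − fₕ)sₕ²/nₕ.
35–54: 1759²·(1 − 52/1759)·84200/52 = 4.8619234 × 10^9.
55–64: 13312²·(1 − 2731/13312)·28110/2731 = 1.4498036 × 10^9.
65+: 11429²·(1 − 2484/11429)·44050/2484 = 1.8129378 × 10^9.
Sum = 8.1246648 × 10^9.
SE = √(8.1246648 × 10^9) = 90136.9.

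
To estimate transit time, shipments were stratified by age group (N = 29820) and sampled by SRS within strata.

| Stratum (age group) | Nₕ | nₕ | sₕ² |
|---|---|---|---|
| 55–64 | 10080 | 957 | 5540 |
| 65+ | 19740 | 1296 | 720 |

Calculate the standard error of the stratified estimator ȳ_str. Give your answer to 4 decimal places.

0.9089

Var(ȳ_str) = Σₕ Wₕ²(1 − fₕ)sₕ²/nₕ with Wₕ = Nₕ/N, N = 29820.
55–64: Wₕ = 0.33802817; term = 0.33802817²·(1 − 0.09494048)·5540/957 = 0.59866071.
65+: Wₕ = 0.66197183; term = 0.66197183²·(1 − 0.06565350)·720/1296 = 0.22746495.
Sum = 0.82612566.
SE = √(0.82612566) = 0.9089.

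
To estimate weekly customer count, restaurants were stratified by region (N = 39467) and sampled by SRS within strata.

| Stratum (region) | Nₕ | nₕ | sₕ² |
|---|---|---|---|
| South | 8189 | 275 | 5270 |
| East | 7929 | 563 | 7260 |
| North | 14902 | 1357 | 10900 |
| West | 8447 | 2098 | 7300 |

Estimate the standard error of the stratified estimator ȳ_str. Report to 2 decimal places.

1.56

Var(ȳ_str) = Σₕ Wₕ²(1 − fₕ)sₕ²/nₕ with Wₕ = Nₕ/N, N = 39467.
South: Wₕ = 0.20748980; term = 0.20748980²·(1 − 0.03358163)·5270/275 = 0.79732725.
East: Wₕ = 0.20090202; term = 0.20090202²·(1 − 0.07100517)·7260/563 = 0.4835152.
North: Wₕ = 0.37758127; term = 0.37758127²·(1 − 0.09106160)·10900/1357 = 1.0408832.
West: Wₕ = 0.21402691; term = 0.21402691²·(1 − 0.24837220)·7300/2098 = 0.11980004.
Sum = 2.4415257.
SE = √(2.4415257) = 1.56.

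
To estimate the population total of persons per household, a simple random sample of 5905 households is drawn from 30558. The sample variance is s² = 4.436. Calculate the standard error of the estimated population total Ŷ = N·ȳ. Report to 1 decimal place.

Var(Ŷ) = N²·Var(ȳ) = N²·(1 − n/N)·s²/n.
f = 5905/30558 = 0.19323909; Var(ȳ) = 0.80676091·4.436/5905 = 6.060612 × 10^-4.
Var(Ŷ) = 30558² · (6.060612 × 10^-4) = 565934.71.
SE(Ŷ) = √(565934.71) = 752.3.

752.3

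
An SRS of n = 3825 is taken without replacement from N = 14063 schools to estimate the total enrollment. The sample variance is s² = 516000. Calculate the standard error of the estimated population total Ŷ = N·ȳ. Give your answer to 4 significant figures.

Var(Ŷ) = N²·Var(ȳ) = N²·(1 − n/N)·s²/n.
f = 3825/14063 = 0.27199033; Var(ȳ) = 0.72800967·516000/3825 = 98.209932.
Var(Ŷ) = 14063² · 98.209932 = 1.9422779 × 10^10.
SE(Ŷ) = √(1.9422779 × 10^10) = 139400.

139400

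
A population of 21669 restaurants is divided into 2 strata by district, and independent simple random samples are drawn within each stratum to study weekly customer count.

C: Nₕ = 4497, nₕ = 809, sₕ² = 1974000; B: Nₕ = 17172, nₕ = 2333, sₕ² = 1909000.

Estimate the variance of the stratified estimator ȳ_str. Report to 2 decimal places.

Var(ȳ_str) = Σₕ Wₕ²(1 − fₕ)sₕ²/nₕ with Wₕ = Nₕ/N, N = 21669.
C: Wₕ = 0.20753150; term = 0.20753150²·(1 − 0.17989771)·1974000/809 = 86.185596.
B: Wₕ = 0.79246850; term = 0.79246850²·(1 − 0.13586070)·1909000/2333 = 444.05725.
Sum = 530.24285.

530.24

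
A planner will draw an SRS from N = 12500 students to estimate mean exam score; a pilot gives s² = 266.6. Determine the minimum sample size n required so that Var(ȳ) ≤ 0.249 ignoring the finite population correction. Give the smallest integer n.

Without fpc, n₀ = s²/D = 266.6/0.249 = 1070.6827.
Rounding up, n = 1071.

1071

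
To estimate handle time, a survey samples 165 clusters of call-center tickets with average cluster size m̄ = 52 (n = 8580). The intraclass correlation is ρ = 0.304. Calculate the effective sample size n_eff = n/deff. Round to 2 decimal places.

deff = 1 + (52 − 1)·0.304 = 1 + 15.504 = 16.504.
n_eff = 8580 / 16.504 = 519.87.

519.87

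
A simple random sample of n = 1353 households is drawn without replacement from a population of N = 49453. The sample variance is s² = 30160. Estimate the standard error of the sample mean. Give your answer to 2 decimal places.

Under SRS without replacement, Var(ȳ) = (1 − f)·s²/n with f = n/N = 1353/49453 = 0.02735931.
Var(ȳ) = (1 − 0.02735931)·30160/1353 = 0.97264069·22.291205 = 21.681333.
SE(ȳ) = √(21.681333) = 4.66.

4.66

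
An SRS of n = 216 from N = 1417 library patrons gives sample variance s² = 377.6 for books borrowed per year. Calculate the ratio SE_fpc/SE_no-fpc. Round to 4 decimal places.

0.9206

f = n/N = 216/1417 = 0.15243472.
SE_no-fpc = √(s²/n) = 1.3221755; SE_fpc = √((1−f)s²/n) = 1.2172385.
Ratio = √(1−f) = 0.92063309.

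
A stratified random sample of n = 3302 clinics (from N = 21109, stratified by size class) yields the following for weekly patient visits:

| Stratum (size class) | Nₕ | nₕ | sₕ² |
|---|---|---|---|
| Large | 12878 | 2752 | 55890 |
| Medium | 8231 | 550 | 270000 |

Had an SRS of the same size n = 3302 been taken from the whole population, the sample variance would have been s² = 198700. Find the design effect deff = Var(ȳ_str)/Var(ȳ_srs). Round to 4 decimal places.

Var(ȳ_str) = Σ Wₕ²(1−fₕ)sₕ²/nₕ with Wₕ = Nₕ/21109:
  Large: (12878/21109)²·(1−2752/12878)·55890/2752 = 5.9434239
  Medium: (8231/21109)²·(1−550/8231)·270000/550 = 69.652406
  → Var(ȳ_str) = 75.59583.
Var(ȳ_srs) = (1 − 3302/21109)·198700/3302 = 50.762605.
deff = 75.59583 / 50.762605 = 1.4892.

1.4892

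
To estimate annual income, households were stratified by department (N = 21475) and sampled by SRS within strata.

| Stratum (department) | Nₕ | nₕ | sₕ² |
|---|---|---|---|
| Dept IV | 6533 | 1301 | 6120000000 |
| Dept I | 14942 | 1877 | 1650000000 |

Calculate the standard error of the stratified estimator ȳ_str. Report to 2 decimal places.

848.98

Var(ȳ_str) = Σₕ Wₕ²(1 − fₕ)sₕ²/nₕ with Wₕ = Nₕ/N, N = 21475.
Dept IV: Wₕ = 0.30421420; term = 0.30421420²·(1 − 0.19914281)·6120000000/1301 = 348648.8.
Dept I: Wₕ = 0.69578580; term = 0.69578580²·(1 − 0.12561906)·1650000000/1877 = 372110.11.
Sum = 720758.91.
SE = √(720758.91) = 848.98.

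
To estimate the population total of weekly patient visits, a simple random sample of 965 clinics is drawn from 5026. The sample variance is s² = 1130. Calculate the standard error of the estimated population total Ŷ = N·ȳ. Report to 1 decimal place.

4888.8

Var(Ŷ) = N²·Var(ȳ) = N²·(1 − n/N)·s²/n.
f = 965/5026 = 0.19200159; Var(ȳ) = 0.80799841·1130/965 = 0.94615358.
Var(Ŷ) = 5026² · 0.94615358 = 2.3900479 × 10^7.
SE(Ŷ) = √(2.3900479 × 10^7) = 4888.8.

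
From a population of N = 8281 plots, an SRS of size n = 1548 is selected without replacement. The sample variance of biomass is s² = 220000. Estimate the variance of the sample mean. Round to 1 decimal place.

Under SRS without replacement, Var(ȳ) = (1 − f)·s²/n with f = n/N = 1548/8281 = 0.18693395.
Var(ȳ) = (1 − 0.18693395)·220000/1548 = 0.81306605·142.11886 = 115.55202.

115.6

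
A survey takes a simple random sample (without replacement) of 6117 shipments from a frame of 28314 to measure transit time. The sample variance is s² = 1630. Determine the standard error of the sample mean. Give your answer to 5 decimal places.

Under SRS without replacement, Var(ȳ) = (1 − f)·s²/n with f = n/N = 6117/28314 = 0.21604153.
Var(ȳ) = (1 − 0.21604153)·1630/6117 = 0.78395847·0.26647049 = 0.2089018.
SE(ȳ) = √(0.2089018) = 0.45706.

0.45706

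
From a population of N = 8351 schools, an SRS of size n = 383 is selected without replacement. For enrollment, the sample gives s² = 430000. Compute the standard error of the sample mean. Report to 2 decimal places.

Under SRS without replacement, Var(ȳ) = (1 − f)·s²/n with f = n/N = 383/8351 = 0.04586277.
Var(ȳ) = (1 − 0.04586277)·430000/383 = 0.95413723·1122.7154 = 1071.2246.
SE(ȳ) = √(1071.2246) = 32.73.

32.73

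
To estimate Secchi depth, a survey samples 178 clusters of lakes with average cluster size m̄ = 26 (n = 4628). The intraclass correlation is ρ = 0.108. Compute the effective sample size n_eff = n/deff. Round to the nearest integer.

1251

deff = 1 + (26 − 1)·0.108 = 1 + 2.7 = 3.7.
n_eff = 4628 / 3.7 = 1251.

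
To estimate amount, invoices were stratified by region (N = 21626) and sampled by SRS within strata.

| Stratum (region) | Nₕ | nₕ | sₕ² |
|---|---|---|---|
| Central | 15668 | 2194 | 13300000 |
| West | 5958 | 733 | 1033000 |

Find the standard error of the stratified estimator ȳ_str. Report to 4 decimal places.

Var(ȳ_str) = Σₕ Wₕ²(1 − fₕ)sₕ²/nₕ with Wₕ = Nₕ/N, N = 21626.
Central: Wₕ = 0.72449829; term = 0.72449829²·(1 − 0.14003064)·13300000/2194 = 2736.3568.
West: Wₕ = 0.27550171; term = 0.27550171²·(1 − 0.12302786)·1033000/733 = 93.806027.
Sum = 2830.1628.
SE = √(2830.1628) = 53.1993.

53.1993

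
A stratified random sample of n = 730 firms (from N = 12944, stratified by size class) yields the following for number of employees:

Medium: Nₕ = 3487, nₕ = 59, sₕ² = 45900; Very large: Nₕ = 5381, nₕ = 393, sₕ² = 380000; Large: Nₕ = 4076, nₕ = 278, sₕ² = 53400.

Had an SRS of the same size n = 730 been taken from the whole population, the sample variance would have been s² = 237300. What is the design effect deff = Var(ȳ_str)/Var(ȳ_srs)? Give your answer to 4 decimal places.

Var(ȳ_str) = Σ Wₕ²(1−fₕ)sₕ²/nₕ with Wₕ = Nₕ/12944:
  Medium: (3487/12944)²·(1−59/3487)·45900/59 = 55.502996
  Very large: (5381/12944)²·(1−393/5381)·380000/393 = 154.89717
  Large: (4076/12944)²·(1−278/4076)·53400/278 = 17.747966
  → Var(ȳ_str) = 228.14813.
Var(ȳ_srs) = (1 − 730/12944)·237300/730 = 306.73567.
deff = 228.14813 / 306.73567 = 0.7438.

0.7438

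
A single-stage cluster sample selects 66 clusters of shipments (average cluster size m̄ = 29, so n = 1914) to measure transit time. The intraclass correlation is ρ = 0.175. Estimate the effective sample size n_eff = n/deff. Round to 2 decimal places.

324.41

deff = 1 + (29 − 1)·0.175 = 1 + 4.9 = 5.9.
n_eff = 1914 / 5.9 = 324.41.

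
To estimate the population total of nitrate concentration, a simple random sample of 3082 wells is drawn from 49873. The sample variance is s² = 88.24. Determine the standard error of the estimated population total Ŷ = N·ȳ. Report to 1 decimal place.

8173.9

Var(Ŷ) = N²·Var(ȳ) = N²·(1 − n/N)·s²/n.
f = 3082/49873 = 0.06179696; Var(ȳ) = 0.93820304·88.24/3082 = 0.026861465.
Var(Ŷ) = 49873² · 0.026861465 = 6.6812955 × 10^7.
SE(Ŷ) = √(6.6812955 × 10^7) = 8173.9.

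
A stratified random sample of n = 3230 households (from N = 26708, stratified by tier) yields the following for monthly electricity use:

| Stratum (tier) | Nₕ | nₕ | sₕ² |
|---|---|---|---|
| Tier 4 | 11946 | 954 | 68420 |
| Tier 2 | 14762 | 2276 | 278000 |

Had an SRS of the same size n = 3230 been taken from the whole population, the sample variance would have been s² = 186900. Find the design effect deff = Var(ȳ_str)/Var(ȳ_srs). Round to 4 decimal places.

0.8800

Var(ȳ_str) = Σ Wₕ²(1−fₕ)sₕ²/nₕ with Wₕ = Nₕ/26708:
  Tier 4: (11946/26708)²·(1−954/11946)·68420/954 = 13.202348
  Tier 2: (14762/26708)²·(1−2276/14762)·278000/2276 = 31.561551
  → Var(ȳ_str) = 44.763899.
Var(ȳ_srs) = (1 − 3230/26708)·186900/3230 = 50.865874.
deff = 44.763899 / 50.865874 = 0.8800.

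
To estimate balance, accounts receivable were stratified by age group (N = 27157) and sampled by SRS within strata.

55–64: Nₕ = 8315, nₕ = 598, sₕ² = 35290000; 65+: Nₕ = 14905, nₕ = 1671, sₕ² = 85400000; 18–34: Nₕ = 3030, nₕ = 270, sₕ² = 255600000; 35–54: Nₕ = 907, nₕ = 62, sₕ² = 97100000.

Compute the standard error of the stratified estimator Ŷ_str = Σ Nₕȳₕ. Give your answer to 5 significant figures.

Var(Ŷ_str) = Σₕ Nₕ²(1 − fₕ)sₕ²/nₕ.
55–64: 8315²·(1 − 598/8315)·35290000/598 = 3.7867029 × 10^12.
65+: 14905²·(1 − 1671/14905)·85400000/1671 = 1.0081021 × 10^13.
18–34: 3030²·(1 − 270/3030)·255600000/270 = 7.916784 × 10^12.
35–54: 907²·(1 − 62/907)·97100000/62 = 1.2003048 × 10^12.
Sum = 2.2984813 × 10^13.
SE = √(2.2984813 × 10^13) = 4.7942 × 10^6.

4.7942 × 10^6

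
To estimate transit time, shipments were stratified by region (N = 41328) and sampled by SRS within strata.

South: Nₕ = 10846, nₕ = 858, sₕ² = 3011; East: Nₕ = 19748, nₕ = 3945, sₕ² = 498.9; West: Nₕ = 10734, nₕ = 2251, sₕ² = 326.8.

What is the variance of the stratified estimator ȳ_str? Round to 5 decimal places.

0.25342

Var(ȳ_str) = Σₕ Wₕ²(1 − fₕ)sₕ²/nₕ with Wₕ = Nₕ/N, N = 41328.
South: Wₕ = 0.26243709; term = 0.26243709²·(1 − 0.07910751)·3011/858 = 0.2225783.
East: Wₕ = 0.47783585; term = 0.47783585²·(1 − 0.19976707)·498.9/3945 = 0.02310683.
West: Wₕ = 0.25972706; term = 0.25972706²·(1 − 0.20970747)·326.8/2251 = 0.0077397839.
Sum = 0.25342491.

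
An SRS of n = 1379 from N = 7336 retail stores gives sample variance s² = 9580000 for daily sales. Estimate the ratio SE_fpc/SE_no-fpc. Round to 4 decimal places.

0.9011

f = n/N = 1379/7336 = 0.18797710.
SE_no-fpc = √(s²/n) = 83.349044; SE_fpc = √((1−f)s²/n) = 75.107751.
Ratio = √(1−f) = 0.90112313.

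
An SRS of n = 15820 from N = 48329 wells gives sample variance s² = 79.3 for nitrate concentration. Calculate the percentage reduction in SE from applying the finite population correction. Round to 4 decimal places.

f = n/N = 15820/48329 = 0.32733969.
SE_no-fpc = √(s²/n) = 0.070800016; SE_fpc = √((1−f)s²/n) = 0.058067249.
Ratio = √(1−f) = 0.82015871. Reduction = 100·(1 − 0.82015871) = 17.9841%.

17.9841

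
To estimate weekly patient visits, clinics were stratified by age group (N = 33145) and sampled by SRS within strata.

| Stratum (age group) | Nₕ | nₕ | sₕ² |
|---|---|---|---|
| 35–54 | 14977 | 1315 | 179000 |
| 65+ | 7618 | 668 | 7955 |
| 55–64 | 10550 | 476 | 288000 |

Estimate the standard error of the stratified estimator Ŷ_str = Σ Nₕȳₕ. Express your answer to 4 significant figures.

304600

Var(Ŷ_str) = Σₕ Nₕ²(1 − fₕ)sₕ²/nₕ.
35–54: 14977²·(1 − 1315/14977)·179000/1315 = 2.7852641 × 10^10.
65+: 7618²·(1 − 668/7618)·7955/668 = 6.3050639 × 10^8.
55–64: 10550²·(1 − 476/10550)·288000/476 = 6.4304289 × 10^10.
Sum = 9.2787436 × 10^10.
SE = √(9.2787436 × 10^10) = 304600.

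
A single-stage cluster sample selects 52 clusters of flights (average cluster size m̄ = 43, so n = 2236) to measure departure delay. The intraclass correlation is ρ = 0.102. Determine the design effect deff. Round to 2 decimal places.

deff = 1 + (43 − 1)·0.102 = 1 + 4.284 = 5.284.

5.28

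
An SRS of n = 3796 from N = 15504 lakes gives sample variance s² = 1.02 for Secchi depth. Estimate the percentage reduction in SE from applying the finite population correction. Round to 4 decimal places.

13.1001

f = n/N = 3796/15504 = 0.24484004.
SE_no-fpc = √(s²/n) = 0.01639219; SE_fpc = √((1−f)s²/n) = 0.014244803.
Ratio = √(1−f) = 0.86899940. Reduction = 100·(1 − 0.86899940) = 13.1001%.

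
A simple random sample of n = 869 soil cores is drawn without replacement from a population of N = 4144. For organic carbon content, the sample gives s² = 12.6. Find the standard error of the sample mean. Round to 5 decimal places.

0.10705

Under SRS without replacement, Var(ȳ) = (1 − f)·s²/n with f = n/N = 869/4144 = 0.20970077.
Var(ȳ) = (1 − 0.20970077)·12.6/869 = 0.79029923·0.014499425 = 0.011458884.
SE(ȳ) = √(0.011458884) = 0.10705.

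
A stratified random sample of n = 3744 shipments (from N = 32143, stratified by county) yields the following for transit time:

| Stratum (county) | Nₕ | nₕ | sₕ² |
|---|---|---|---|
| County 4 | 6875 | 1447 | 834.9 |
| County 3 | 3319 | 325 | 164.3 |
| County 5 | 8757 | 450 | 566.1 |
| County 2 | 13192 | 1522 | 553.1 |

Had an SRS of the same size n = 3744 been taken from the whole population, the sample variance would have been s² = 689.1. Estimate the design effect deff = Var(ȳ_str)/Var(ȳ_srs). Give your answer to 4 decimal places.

1.0357

Var(ȳ_str) = Σ Wₕ²(1−fₕ)sₕ²/nₕ with Wₕ = Nₕ/32143:
  County 4: (6875/32143)²·(1−1447/6875)·834.9/1447 = 0.020840381
  County 3: (3319/32143)²·(1−325/3319)·164.3/325 = 0.0048622853
  County 5: (8757/32143)²·(1−450/8757)·566.1/450 = 0.08857423
  County 2: (13192/32143)²·(1−1522/13192)·553.1/1522 = 0.054149904
  → Var(ȳ_str) = 0.1684268.
Var(ȳ_srs) = (1 − 3744/32143)·689.1/3744 = 0.16261592.
deff = 0.1684268 / 0.16261592 = 1.0357.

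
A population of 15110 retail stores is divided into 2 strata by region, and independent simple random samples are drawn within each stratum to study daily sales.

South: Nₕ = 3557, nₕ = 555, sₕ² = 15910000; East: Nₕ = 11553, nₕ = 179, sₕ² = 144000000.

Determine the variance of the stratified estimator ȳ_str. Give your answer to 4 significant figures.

Var(ȳ_str) = Σₕ Wₕ²(1 − fₕ)sₕ²/nₕ with Wₕ = Nₕ/N, N = 15110.
South: Wₕ = 0.23540702; term = 0.23540702²·(1 − 0.15603036)·15910000/555 = 1340.7346.
East: Wₕ = 0.76459298; term = 0.76459298²·(1 − 0.01549381)·144000000/179 = 463008.04.
Sum = 464348.77.

464300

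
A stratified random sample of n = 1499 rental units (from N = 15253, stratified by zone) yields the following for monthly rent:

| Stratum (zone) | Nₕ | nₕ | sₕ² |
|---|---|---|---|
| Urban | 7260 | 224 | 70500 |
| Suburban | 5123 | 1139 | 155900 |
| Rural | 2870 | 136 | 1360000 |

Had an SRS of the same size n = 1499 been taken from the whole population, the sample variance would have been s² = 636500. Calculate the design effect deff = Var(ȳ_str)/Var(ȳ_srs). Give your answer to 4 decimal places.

Var(ȳ_str) = Σ Wₕ²(1−fₕ)sₕ²/nₕ with Wₕ = Nₕ/15253:
  Urban: (7260/15253)²·(1−224/7260)·70500/224 = 69.102381
  Suburban: (5123/15253)²·(1−1139/5123)·155900/1139 = 12.007581
  Rural: (2870/15253)²·(1−136/2870)·1360000/136 = 337.26391
  → Var(ȳ_str) = 418.37387.
Var(ȳ_srs) = (1 − 1499/15253)·636500/1499 = 382.88692.
deff = 418.37387 / 382.88692 = 1.0927.

1.0927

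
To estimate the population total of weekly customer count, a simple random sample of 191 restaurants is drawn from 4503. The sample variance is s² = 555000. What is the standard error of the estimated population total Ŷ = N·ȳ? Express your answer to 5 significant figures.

237530

Var(Ŷ) = N²·Var(ȳ) = N²·(1 − n/N)·s²/n.
f = 191/4503 = 0.04241617; Var(ȳ) = 0.95758383·555000/191 = 2782.508.
Var(Ŷ) = 4503² · 2782.508 = 5.642094 × 10^10.
SE(Ŷ) = √(5.642094 × 10^10) = 237530.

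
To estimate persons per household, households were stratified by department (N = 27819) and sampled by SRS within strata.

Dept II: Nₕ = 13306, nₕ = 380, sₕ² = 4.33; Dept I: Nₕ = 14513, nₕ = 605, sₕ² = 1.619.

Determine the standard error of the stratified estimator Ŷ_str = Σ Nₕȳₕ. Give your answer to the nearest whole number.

1581

Var(Ŷ_str) = Σₕ Nₕ²(1 − fₕ)sₕ²/nₕ.
Dept II: 13306²·(1 − 380/13306)·4.33/380 = 1.959819 × 10^6.
Dept I: 14513²·(1 − 605/14513)·1.619/605 = 540148.72.
Sum = 2.4999677 × 10^6.
SE = √(2.4999677 × 10^6) = 1581.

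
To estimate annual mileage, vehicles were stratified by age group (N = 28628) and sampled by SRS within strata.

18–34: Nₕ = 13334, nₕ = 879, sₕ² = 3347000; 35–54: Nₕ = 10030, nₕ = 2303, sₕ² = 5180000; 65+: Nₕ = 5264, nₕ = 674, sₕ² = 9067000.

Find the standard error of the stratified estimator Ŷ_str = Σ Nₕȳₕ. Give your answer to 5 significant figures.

1.0638 × 10^6

Var(Ŷ_str) = Σₕ Nₕ²(1 − fₕ)sₕ²/nₕ.
18–34: 13334²·(1 − 879/13334)·3347000/879 = 6.3236965 × 10^11.
35–54: 10030²·(1 − 2303/10030)·5180000/2303 = 1.7432018 × 10^11.
65+: 5264²·(1 − 674/5264)·9067000/674 = 3.2503661 × 10^11.
Sum = 1.1317264 × 10^12.
SE = √(1.1317264 × 10^12) = 1.0638 × 10^6.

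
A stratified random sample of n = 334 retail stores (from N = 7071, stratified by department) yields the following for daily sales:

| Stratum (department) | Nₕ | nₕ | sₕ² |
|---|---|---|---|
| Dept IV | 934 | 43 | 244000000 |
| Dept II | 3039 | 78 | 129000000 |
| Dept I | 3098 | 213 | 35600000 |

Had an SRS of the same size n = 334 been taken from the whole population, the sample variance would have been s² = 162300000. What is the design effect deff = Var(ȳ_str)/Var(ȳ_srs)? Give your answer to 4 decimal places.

0.9114

Var(ȳ_str) = Σ Wₕ²(1−fₕ)sₕ²/nₕ with Wₕ = Nₕ/7071:
  Dept IV: (934/7071)²·(1−43/934)·244000000/43 = 94446.154
  Dept II: (3039/7071)²·(1−78/3039)·129000000/78 = 297647.71
  Dept I: (3098/7071)²·(1−213/3098)·35600000/213 = 29876.929
  → Var(ȳ_str) = 421970.79.
Var(ȳ_srs) = (1 − 334/7071)·162300000/334 = 462975.24.
deff = 421970.79 / 462975.24 = 0.9114.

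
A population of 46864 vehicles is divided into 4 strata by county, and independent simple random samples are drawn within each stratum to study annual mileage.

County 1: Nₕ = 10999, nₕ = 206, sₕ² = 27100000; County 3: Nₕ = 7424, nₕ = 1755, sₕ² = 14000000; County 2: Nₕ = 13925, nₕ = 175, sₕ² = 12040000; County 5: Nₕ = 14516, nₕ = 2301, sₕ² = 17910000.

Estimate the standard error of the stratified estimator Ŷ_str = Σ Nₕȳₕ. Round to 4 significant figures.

5.523 × 10^6

Var(Ŷ_str) = Σₕ Nₕ²(1 − fₕ)sₕ²/nₕ.
County 1: 10999²·(1 − 206/10999)·27100000/206 = 1.5616994 × 10^13.
County 3: 7424²·(1 − 1755/7424)·14000000/1755 = 3.3573401 × 10^11.
County 2: 13925²·(1 − 175/13925)·12040000/175 = 1.317305 × 10^13.
County 5: 14516²·(1 − 2301/14516)·17910000/2301 = 1.3801281 × 10^12.
Sum = 3.0505906 × 10^13.
SE = √(3.0505906 × 10^13) = 5.523 × 10^6.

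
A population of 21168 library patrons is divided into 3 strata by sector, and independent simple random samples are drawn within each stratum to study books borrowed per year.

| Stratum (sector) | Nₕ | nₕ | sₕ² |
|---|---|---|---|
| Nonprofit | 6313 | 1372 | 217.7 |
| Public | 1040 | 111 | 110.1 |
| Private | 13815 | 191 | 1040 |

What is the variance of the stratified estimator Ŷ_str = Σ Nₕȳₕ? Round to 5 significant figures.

1.0307 × 10^9

Var(Ŷ_str) = Σₕ Nₕ²(1 − fₕ)sₕ²/nₕ.
Nonprofit: 6313²·(1 − 1372/6313)·217.7/1372 = 4.9494274 × 10^6.
Public: 1040²·(1 − 111/1040)·110.1/111 = 958326.27.
Private: 13815²·(1 − 191/13815)·1040/191 = 1.0248387 × 10^9.
Sum = 1.0307465 × 10^9.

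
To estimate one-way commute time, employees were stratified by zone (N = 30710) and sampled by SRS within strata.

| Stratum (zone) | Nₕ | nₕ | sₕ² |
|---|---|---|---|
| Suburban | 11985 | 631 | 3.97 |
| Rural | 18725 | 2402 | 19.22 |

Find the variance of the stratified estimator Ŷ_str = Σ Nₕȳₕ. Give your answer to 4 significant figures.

3.302 × 10^6

Var(Ŷ_str) = Σₕ Nₕ²(1 − fₕ)sₕ²/nₕ.
Suburban: 11985²·(1 − 631/11985)·3.97/631 = 856146.48.
Rural: 18725²·(1 − 2402/18725)·19.22/2402 = 2.4456944 × 10^6.
Sum = 3.3018409 × 10^6.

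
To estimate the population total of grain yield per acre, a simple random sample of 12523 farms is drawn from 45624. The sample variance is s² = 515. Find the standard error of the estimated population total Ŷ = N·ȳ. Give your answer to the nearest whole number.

7881

Var(Ŷ) = N²·Var(ȳ) = N²·(1 − n/N)·s²/n.
f = 12523/45624 = 0.27448273; Var(ȳ) = 0.72551727·515/12523 = 0.029836413.
Var(Ŷ) = 45624² · 0.029836413 = 6.2105967 × 10^7.
SE(Ŷ) = √(6.2105967 × 10^7) = 7881.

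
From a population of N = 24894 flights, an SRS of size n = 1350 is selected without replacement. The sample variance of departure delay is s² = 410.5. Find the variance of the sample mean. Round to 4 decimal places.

Under SRS without replacement, Var(ȳ) = (1 − f)·s²/n with f = n/N = 1350/24894 = 0.05422993.
Var(ȳ) = (1 − 0.05422993)·410.5/1350 = 0.94577007·0.30407407 = 0.28758416.

0.2876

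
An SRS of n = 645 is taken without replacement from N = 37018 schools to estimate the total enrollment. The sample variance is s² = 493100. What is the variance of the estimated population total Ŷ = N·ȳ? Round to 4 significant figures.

1.029 × 10^12

Var(Ŷ) = N²·Var(ȳ) = N²·(1 − n/N)·s²/n.
f = 645/37018 = 0.01742396; Var(ȳ) = 0.98257604·493100/645 = 751.17558.
Var(Ŷ) = 37018² · 751.17558 = 1.0293602 × 10^12.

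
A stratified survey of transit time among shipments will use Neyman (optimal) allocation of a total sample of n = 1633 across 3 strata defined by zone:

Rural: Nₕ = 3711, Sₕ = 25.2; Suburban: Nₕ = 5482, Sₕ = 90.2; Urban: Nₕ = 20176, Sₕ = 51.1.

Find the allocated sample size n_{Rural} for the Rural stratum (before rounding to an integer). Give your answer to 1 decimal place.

94.3

Neyman allocation: nₕ = n·NₕSₕ / Σⱼ NⱼSⱼ.
Σ NⱼSⱼ = 3711·25.2 + 5482·90.2 + 20176·51.1 = 1.6189872 × 10^6.
n_{Rural} = 1633·3711·25.2 / (1.6189872 × 10^6) = 94.3.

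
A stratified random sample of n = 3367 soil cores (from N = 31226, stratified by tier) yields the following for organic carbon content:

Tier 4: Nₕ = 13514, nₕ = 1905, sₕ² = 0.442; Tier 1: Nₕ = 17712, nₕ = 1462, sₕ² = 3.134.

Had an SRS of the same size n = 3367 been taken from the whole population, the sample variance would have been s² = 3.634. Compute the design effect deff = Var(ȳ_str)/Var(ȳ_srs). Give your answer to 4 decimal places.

Var(ȳ_str) = Σ Wₕ²(1−fₕ)sₕ²/nₕ with Wₕ = Nₕ/31226:
  Tier 4: (13514/31226)²·(1−1905/13514)·0.442/1905 = 3.7331316 × 10^-5
  Tier 1: (17712/31226)²·(1−1462/17712)·3.134/1462 = 6.3276125 × 10^-4
  → Var(ȳ_str) = 6.7009257 × 10^-4.
Var(ȳ_srs) = (1 − 3367/31226)·3.634/3367 = 9.629217 × 10^-4.
deff = (6.7009257 × 10^-4) / (9.629217 × 10^-4) = 0.6959.

0.6959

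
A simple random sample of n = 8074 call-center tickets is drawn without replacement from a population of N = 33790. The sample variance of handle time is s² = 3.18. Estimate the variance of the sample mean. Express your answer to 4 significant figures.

2.997 × 10^-4

Under SRS without replacement, Var(ȳ) = (1 − f)·s²/n with f = n/N = 8074/33790 = 0.23894643.
Var(ȳ) = (1 − 0.23894643)·3.18/8074 = 0.76105357·3.9385682 × 10^-4 = 2.9974614 × 10^-4.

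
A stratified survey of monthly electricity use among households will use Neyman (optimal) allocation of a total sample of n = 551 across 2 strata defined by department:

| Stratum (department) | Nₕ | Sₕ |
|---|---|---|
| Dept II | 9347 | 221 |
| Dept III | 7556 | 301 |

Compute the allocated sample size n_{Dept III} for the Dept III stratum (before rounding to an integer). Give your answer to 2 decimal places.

Neyman allocation: nₕ = n·NₕSₕ / Σⱼ NⱼSⱼ.
Σ NⱼSⱼ = 9347·221 + 7556·301 = 4.340043 × 10^6.
n_{Dept III} = 551·7556·301 / (4.340043 × 10^6) = 288.75.

288.75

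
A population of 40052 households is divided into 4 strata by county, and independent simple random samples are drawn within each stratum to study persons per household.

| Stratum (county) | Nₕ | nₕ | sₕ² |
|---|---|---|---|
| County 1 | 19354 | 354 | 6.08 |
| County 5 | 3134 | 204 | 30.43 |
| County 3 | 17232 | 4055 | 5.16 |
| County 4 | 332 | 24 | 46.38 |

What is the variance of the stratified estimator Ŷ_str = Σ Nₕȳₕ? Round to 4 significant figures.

Var(Ŷ_str) = Σₕ Nₕ²(1 − fₕ)sₕ²/nₕ.
County 1: 19354²·(1 − 354/19354)·6.08/354 = 6.315746 × 10^6.
County 5: 3134²·(1 − 204/3134)·30.43/204 = 1.3697408 × 10^6.
County 3: 17232²·(1 − 4055/17232)·5.16/4055 = 288942.27.
County 4: 332²·(1 − 24/332)·46.38/24 = 197609.72.
Sum = 8.1720388 × 10^6.

8.172 × 10^6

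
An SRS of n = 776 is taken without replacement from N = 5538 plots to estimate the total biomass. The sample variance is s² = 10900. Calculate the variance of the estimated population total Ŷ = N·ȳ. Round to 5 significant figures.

Var(Ŷ) = N²·Var(ȳ) = N²·(1 − n/N)·s²/n.
f = 776/5538 = 0.14012279; Var(ȳ) = 0.85987721·10900/776 = 12.078172.
Var(Ŷ) = 5538² · 12.078172 = 3.7043082 × 10^8.

3.7043 × 10^8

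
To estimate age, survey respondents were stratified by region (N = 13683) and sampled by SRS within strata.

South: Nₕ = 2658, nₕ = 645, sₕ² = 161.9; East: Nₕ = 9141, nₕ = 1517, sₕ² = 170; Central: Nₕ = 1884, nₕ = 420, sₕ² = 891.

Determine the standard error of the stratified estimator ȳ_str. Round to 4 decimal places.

0.2831

Var(ȳ_str) = Σₕ Wₕ²(1 − fₕ)sₕ²/nₕ with Wₕ = Nₕ/N, N = 13683.
South: Wₕ = 0.19425565; term = 0.19425565²·(1 − 0.24266366)·161.9/645 = 0.00717337.
East: Wₕ = 0.66805525; term = 0.66805525²·(1 − 0.16595558)·170/1517 = 0.041713563.
Central: Wₕ = 0.13768910; term = 0.13768910²·(1 − 0.22292994)·891/420 = 0.031252714.
Sum = 0.080139647.
SE = √(0.080139647) = 0.2831.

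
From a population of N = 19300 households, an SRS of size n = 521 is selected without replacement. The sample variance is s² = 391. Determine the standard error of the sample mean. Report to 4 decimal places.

0.8545

Under SRS without replacement, Var(ȳ) = (1 − f)·s²/n with f = n/N = 521/19300 = 0.02699482.
Var(ȳ) = (1 − 0.02699482)·391/521 = 0.97300518·0.75047985 = 0.73022078.
SE(ȳ) = √(0.73022078) = 0.8545.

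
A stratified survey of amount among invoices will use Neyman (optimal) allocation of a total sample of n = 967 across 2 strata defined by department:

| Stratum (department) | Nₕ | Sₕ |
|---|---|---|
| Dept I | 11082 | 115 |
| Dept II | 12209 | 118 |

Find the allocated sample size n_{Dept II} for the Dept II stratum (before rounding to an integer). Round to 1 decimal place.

Neyman allocation: nₕ = n·NₕSₕ / Σⱼ NⱼSⱼ.
Σ NⱼSⱼ = 11082·115 + 12209·118 = 2.715092 × 10^6.
n_{Dept II} = 967·12209·118 / (2.715092 × 10^6) = 513.1.

513.1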